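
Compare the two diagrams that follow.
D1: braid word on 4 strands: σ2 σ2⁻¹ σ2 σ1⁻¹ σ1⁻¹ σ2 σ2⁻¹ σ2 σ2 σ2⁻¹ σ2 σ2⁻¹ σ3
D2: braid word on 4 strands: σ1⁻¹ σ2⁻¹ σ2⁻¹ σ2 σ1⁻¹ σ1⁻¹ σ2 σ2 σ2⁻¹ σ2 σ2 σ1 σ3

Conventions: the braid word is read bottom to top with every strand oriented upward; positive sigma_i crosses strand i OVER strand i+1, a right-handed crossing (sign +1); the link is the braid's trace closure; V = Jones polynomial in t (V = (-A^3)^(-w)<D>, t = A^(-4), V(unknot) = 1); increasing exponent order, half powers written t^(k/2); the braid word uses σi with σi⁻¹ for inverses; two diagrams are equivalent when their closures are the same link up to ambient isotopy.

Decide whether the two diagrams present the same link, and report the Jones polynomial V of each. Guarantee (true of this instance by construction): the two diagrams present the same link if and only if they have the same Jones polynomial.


equivalent: yes
D1 (bracket -A^-5 - 2A^3 - A^11; 13 crossings at w = +1): V = t^-2 + 2 + t^2
V(D2) = t^-2 + 2 + t^2  [13 crossings, <D> = -A^-5 - 2A^3 - A^11, w = +1]
observation: all 2 diagrams share one V(t), hence one class


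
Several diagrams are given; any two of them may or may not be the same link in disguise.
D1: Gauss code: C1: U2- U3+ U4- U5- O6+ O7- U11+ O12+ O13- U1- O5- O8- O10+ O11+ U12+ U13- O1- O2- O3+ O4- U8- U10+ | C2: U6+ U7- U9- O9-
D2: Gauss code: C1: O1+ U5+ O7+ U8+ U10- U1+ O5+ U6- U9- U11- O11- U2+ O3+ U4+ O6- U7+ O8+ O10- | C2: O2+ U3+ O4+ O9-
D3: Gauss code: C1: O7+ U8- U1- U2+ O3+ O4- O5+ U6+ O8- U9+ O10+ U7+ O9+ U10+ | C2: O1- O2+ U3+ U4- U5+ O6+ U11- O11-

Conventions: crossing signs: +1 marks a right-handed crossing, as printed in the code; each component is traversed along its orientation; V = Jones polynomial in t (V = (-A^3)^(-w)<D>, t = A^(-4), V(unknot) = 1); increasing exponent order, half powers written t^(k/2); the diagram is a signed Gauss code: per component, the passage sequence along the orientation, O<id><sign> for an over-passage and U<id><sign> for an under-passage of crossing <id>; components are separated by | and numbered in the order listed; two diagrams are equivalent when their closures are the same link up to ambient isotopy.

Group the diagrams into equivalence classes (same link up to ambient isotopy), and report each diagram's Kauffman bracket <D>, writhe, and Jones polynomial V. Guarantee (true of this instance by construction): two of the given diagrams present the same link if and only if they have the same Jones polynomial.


classes: {D1} | {D2, D3}
V(D1) = -t^(-1/2) - t^(1/2)  [13 crossings, <D> = A^-11 + A^-7, w = -3]
V(D2) = -t^(3/2) - 2t^(7/2) + t^(9/2) - t^(11/2) + t^(13/2)  [11 crossings, <D> = -A^-17 + A^-13 - A^-9 + 2A^-5 + A^3, w = +3]
V(D3) = -t^(3/2) - 2t^(7/2) + t^(9/2) - t^(11/2) + t^(13/2)  [11 crossings, <D> = -A^-17 + A^-13 - A^-9 + 2A^-5 + A^3, w = +3]
note: V(t) takes 2 values over 3 diagrams, fixing the grouping


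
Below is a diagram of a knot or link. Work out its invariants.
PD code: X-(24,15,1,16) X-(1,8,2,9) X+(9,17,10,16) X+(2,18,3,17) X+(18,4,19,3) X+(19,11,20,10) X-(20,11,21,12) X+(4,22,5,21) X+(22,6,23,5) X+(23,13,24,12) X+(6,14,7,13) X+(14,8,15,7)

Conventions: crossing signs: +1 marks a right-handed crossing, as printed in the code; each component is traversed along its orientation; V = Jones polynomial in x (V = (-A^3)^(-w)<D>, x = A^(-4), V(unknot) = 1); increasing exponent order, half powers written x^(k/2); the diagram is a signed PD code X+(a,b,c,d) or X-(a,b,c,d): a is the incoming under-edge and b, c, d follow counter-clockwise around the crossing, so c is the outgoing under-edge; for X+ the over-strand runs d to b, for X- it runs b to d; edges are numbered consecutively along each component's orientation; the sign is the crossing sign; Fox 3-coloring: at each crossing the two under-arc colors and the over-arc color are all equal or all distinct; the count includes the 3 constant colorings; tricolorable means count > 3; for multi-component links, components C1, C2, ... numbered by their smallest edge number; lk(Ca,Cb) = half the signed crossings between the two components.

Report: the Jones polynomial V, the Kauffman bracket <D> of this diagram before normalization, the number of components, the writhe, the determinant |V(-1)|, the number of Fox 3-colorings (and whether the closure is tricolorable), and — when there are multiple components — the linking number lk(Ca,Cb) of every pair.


V = x^2 + 2x^4 - 2x^5 + x^6 - 2x^7 + x^8
<D> = A^-14 - 2A^-10 + A^-6 - 2A^-2 + 2A^2 + A^10 (w = +6)
1 component over 12 crossings, w = +6
27 Fox colorings among 3^12, |V(-1)| = 9: tricolorable
why: det 9 = |V(-1)|; divisible by 3, so tricolorable


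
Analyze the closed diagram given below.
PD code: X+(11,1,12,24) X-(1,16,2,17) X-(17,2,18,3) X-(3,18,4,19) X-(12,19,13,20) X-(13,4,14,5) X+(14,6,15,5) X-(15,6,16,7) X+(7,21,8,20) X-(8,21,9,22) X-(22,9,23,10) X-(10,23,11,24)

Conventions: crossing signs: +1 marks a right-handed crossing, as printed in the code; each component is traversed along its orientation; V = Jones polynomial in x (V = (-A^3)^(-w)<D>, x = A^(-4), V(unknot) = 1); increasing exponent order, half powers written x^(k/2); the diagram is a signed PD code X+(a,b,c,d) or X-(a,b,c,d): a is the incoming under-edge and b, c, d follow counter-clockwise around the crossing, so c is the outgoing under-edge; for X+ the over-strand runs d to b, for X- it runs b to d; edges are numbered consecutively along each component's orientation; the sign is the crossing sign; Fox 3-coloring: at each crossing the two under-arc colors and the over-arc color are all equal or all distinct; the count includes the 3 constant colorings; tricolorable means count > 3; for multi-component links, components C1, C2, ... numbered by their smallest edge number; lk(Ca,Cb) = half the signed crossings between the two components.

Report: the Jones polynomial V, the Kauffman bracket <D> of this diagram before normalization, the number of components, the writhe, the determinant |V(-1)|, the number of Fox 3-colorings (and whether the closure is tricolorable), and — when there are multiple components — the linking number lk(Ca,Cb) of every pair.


V(x) = -x^-7 + x^-6 - x^-5 + x^-4 + x^-2
bracket: A^-10 + A^-2 - A^2 + A^6 - A^10, w = -6
1 component, writhe -6, over 12 crossings
det 5, colorings 3 of 3^12 — not tricolorable
observation: V spans 5 powers of x: at least 5 crossings in any diagram


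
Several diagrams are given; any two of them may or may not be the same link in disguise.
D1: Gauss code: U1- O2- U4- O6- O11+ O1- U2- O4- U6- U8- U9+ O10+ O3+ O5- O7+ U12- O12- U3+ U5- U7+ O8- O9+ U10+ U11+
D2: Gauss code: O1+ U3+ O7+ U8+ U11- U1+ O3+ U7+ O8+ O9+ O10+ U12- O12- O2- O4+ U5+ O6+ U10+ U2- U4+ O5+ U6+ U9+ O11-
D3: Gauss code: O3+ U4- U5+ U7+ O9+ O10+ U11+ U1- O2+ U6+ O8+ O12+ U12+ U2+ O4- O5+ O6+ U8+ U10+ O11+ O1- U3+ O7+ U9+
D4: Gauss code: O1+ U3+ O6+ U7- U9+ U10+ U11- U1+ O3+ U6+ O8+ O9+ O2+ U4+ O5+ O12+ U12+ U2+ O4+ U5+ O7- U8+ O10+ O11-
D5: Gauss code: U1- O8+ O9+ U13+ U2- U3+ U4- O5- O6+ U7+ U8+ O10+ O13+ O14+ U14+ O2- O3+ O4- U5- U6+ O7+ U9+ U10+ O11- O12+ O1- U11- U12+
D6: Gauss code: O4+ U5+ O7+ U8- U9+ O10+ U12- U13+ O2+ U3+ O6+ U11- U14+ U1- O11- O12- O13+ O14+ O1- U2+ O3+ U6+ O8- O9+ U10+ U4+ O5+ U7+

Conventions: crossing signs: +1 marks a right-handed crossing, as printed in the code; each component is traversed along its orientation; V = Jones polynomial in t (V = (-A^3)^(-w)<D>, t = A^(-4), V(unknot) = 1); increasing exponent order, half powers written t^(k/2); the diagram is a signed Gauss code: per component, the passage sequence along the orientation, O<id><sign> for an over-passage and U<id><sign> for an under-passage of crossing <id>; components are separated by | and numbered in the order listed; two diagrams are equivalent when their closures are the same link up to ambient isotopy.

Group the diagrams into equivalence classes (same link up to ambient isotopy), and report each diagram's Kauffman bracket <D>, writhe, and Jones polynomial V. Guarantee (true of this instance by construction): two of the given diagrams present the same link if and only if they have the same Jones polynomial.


equivalence classes: {D1} | {D2, D3, D4, D6} | {D5}
D1 (bracket A^-2 + A^6 - A^10; 12 crossings at w = -2): V = -t^-4 + t^-3 + t^-1
V(D2) = t^2 + 2t^4 - 2t^5 + t^6 - 2t^7 + t^8  (w +6, c 12, <D> = A^-14 - 2A^-10 + A^-6 - 2A^-2 + 2A^2 + A^10)
V(D3) = t^2 + 2t^4 - 2t^5 + t^6 - 2t^7 + t^8  (w +8, c 12, <D> = A^-8 - 2A^-4 + 1 - 2A^4 + 2A^8 + A^16)
D4 (bracket A^-8 - 2A^-4 + 1 - 2A^4 + 2A^8 + A^16; 12 crossings at w = +8): V = t^2 + 2t^4 - 2t^5 + t^6 - 2t^7 + t^8
D5 (bracket -A^-4 + 1 + A^8; 14 crossings at w = +4): V = t + t^3 - t^4
D6 (bracket A^-14 - 2A^-10 + A^-6 - 2A^-2 + 2A^2 + A^10; 14 crossings at w = +6): V = t^2 + 2t^4 - 2t^5 + t^6 - 2t^7 + t^8
key observation: 3 values of V(t) split the 6 diagrams


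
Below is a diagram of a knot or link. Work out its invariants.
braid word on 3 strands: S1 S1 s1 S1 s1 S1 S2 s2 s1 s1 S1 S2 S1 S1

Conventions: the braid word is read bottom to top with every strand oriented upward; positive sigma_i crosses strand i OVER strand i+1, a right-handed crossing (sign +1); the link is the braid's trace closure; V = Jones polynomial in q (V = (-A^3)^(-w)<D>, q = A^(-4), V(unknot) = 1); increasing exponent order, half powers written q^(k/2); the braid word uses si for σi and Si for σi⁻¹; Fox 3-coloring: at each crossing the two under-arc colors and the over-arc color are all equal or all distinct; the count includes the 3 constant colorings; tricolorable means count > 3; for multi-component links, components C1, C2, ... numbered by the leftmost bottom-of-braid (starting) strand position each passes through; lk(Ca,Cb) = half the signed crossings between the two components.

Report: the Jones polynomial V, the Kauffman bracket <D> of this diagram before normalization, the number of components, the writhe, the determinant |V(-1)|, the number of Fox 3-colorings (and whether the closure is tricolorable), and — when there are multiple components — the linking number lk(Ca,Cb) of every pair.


V(q) = -q^-4 + q^-3 + q^-1
bracket: A^-8 + 1 - A^4, w = -4
1 component, writhe -4, over 14 crossings
det 3, colorings 9 of 3^14 — tricolorable
observation: V spans 3 powers of q: at least 3 crossings in any diagram


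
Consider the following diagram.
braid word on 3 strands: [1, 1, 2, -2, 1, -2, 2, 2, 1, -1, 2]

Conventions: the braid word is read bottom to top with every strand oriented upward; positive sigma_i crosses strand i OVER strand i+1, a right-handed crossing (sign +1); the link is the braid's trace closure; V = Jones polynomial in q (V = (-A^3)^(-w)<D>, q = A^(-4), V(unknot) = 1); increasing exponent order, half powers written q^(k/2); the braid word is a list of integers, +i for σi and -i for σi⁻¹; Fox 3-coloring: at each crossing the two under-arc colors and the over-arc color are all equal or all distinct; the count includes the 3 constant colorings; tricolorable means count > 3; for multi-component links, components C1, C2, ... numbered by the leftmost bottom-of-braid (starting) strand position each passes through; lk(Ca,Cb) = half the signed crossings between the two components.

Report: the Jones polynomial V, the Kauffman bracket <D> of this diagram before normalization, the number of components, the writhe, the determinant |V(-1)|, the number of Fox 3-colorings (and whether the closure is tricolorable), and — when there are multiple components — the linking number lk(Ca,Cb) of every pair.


V(q) = -q^(3/2) - 2q^(7/2) + q^(9/2) - q^(11/2) + q^(13/2)
bracket: -A^-11 + A^-7 - A^-3 + 2A + A^9, w = +5
2 components, writhe +5, over 11 crossings
lk(C1,C2) = +1
det 6, colorings 9 of 3^11 — tricolorable
observation: |V(-1)| = 6: so tricolorable, since 3 divides 6


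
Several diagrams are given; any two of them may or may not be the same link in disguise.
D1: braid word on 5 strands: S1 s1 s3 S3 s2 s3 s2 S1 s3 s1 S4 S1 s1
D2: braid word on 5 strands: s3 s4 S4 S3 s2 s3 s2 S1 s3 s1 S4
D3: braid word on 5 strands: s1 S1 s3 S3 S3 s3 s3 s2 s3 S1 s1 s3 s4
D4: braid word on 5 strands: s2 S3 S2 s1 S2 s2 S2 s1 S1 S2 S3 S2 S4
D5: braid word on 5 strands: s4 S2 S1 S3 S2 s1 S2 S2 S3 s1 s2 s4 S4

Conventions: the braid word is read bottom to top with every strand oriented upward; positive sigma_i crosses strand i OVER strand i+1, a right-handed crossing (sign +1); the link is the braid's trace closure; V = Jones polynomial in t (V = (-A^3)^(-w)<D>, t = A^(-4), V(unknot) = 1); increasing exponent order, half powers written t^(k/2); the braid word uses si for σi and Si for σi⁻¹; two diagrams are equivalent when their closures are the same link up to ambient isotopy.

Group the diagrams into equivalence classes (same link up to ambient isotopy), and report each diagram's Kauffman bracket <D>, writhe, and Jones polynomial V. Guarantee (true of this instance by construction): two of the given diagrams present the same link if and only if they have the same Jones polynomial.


grouping into links: {D1, D2, D3} | {D4, D5}
V(D1) = -t^(1/2) - t^(3/2) - t^(5/2) + t^(9/2)  (w +3, c 13, <D> = -A^-9 + A^-1 + A^3 + A^7)
V(D2) = -t^(1/2) - t^(3/2) - t^(5/2) + t^(9/2)  [11 crossings, <D> = -A^-9 + A^-1 + A^3 + A^7, w = +3]
D3 (bracket -A^-3 + A^5 + A^9 + A^13; 13 crossings at w = +5): V = -t^(1/2) - t^(3/2) - t^(5/2) + t^(9/2)
D4 (bracket A^-9 + 2A^-1 - A^3 + A^7 - A^11; 13 crossings at w = -5): V = t^(-13/2) - t^(-11/2) + t^(-9/2) - 2t^(-7/2) - t^(-3/2)
D5 (bracket A^-3 + 2A^5 - A^9 + A^13 - A^17; 13 crossings at w = -3): V = t^(-13/2) - t^(-11/2) + t^(-9/2) - 2t^(-7/2) - t^(-3/2)
why: comparing 5 Jones polynomials yields 2 groups


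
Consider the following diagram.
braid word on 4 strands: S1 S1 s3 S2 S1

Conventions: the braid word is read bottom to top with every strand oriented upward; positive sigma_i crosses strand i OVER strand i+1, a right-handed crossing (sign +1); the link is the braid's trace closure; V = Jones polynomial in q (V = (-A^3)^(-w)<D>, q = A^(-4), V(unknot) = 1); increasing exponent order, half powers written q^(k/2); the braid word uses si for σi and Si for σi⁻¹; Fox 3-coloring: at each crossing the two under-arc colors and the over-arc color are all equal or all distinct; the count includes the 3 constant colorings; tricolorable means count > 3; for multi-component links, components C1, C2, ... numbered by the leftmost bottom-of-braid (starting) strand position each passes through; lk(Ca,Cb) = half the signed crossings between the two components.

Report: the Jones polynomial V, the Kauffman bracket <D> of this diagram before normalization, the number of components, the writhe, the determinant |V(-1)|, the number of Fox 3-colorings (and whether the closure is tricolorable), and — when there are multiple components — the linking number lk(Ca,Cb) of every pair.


V(q) = -q^-4 + q^-3 + q^-1
bracket: -A^-5 - A^3 + A^7, w = -3
1 component, writhe -3, over 5 crossings
det 3, colorings 9 of 3^5 — tricolorable
observation: the span of V is 3, forcing >= 3 crossings in any diagram


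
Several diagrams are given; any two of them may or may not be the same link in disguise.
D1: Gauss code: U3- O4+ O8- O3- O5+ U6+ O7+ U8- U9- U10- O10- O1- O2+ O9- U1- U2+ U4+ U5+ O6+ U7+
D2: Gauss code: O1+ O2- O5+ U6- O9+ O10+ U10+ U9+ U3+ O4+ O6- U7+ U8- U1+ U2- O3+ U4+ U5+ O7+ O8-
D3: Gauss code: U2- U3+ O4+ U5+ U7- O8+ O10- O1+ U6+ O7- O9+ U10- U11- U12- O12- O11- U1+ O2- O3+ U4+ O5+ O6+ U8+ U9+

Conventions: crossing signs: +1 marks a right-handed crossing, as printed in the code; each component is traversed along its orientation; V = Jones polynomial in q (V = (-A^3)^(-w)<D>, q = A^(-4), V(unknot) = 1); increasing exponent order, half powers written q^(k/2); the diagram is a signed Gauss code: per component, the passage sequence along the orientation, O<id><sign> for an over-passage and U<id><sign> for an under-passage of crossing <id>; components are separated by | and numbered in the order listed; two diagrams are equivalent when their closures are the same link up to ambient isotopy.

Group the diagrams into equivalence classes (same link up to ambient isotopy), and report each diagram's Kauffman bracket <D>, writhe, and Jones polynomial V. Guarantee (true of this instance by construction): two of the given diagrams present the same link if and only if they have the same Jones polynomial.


classes: {D1} | {D2} | {D3}
V(D1) = q + q^3 - q^4  [10 crossings, <D> = -A^-16 + A^-12 + A^-4, w = 0]
V(D2) = 1  [10 crossings, <D> = A^12, w = +4]
V(D3) = q - q^2 + 2q^3 - q^4 + q^5 - q^6  (w +2, c 12, <D> = -A^-18 + A^-14 - A^-10 + 2A^-6 - A^-2 + A^2)
insight: V(q) takes 3 values over 3 diagrams, fixing the grouping


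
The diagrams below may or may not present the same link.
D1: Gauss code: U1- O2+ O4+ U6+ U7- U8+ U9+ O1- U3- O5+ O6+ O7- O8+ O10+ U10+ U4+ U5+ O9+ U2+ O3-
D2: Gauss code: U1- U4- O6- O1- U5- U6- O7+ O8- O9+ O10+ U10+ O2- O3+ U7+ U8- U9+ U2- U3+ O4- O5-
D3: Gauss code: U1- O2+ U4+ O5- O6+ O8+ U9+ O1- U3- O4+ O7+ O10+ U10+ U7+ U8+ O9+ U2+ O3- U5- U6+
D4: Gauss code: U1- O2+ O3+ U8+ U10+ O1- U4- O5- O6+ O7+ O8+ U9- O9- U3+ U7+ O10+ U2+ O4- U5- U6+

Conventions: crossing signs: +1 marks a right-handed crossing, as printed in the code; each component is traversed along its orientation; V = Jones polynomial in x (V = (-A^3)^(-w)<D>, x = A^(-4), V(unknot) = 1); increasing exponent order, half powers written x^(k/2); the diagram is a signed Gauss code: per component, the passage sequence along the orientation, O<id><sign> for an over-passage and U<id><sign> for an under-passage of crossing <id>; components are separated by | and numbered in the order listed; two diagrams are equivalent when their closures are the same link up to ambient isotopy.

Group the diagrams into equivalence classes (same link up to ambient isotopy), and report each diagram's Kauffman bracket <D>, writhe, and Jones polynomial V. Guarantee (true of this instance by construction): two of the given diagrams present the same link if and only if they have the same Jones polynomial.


grouping into links: {D1, D3, D4} | {D2}
V(D1) = x^-1 - 1 + 2x - 2x^2 + 2x^3 - 2x^4 + x^5  (w +4, c 10, <D> = A^-8 - 2A^-4 + 2 - 2A^4 + 2A^8 - A^12 + A^16)
V(D2) = -x^-4 + x^-3 + x^-1  (w -2, c 10, <D> = A^-2 + A^6 - A^10)
V(D3) = x^-1 - 1 + 2x - 2x^2 + 2x^3 - 2x^4 + x^5  [10 crossings, <D> = A^-8 - 2A^-4 + 2 - 2A^4 + 2A^8 - A^12 + A^16, w = +4]
V(D4) = x^-1 - 1 + 2x - 2x^2 + 2x^3 - 2x^4 + x^5  (w +2, c 10, <D> = A^-14 - 2A^-10 + 2A^-6 - 2A^-2 + 2A^2 - A^6 + A^10)
why: 2 classes among 4 diagrams; unequal V(x) rules out equality


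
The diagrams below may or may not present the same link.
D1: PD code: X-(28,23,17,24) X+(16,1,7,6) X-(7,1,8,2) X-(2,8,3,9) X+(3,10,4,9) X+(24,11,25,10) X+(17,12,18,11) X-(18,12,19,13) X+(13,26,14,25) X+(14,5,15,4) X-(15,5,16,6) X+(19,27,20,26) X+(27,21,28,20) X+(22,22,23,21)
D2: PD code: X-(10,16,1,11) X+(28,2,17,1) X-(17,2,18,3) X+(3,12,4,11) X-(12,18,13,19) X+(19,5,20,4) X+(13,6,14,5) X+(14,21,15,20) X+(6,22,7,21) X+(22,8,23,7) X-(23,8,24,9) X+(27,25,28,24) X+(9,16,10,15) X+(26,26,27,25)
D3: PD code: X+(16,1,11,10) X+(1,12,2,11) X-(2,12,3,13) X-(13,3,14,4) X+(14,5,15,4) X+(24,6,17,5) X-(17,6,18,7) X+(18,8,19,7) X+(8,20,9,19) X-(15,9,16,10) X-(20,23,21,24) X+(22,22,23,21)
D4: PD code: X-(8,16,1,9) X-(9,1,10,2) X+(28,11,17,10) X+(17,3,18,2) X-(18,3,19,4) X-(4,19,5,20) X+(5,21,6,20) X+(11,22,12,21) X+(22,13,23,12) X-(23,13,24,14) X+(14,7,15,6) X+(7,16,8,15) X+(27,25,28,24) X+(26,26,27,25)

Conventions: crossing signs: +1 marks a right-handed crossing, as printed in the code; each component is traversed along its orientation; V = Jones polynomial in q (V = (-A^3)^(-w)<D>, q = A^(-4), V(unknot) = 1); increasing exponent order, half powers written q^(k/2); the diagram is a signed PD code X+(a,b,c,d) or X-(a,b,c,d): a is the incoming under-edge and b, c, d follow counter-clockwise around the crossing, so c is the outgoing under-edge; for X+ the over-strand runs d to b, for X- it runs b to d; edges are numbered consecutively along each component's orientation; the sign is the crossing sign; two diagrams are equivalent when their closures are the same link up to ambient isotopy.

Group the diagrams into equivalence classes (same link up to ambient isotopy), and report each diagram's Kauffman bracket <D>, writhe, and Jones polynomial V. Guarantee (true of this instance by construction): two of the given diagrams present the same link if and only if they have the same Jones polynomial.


grouping into links: {D1, D3, D4} | {D2}
V(D1) = 1 + q + q^2 + q^3  (w +4, c 14, <D> = 1 + A^4 + A^8 + A^12)
V(D2) = q + 2q^3 + q^5  [14 crossings, <D> = A^-2 + 2A^6 + A^14, w = +6]
D3 (bracket A^-6 + A^-2 + A^2 + A^6; 12 crossings at w = +2): V = 1 + q + q^2 + q^3
V(D4) = 1 + q + q^2 + q^3  (w +4, c 14, <D> = 1 + A^4 + A^8 + A^12)
why: V(q) takes 2 values over 4 diagrams, fixing the grouping


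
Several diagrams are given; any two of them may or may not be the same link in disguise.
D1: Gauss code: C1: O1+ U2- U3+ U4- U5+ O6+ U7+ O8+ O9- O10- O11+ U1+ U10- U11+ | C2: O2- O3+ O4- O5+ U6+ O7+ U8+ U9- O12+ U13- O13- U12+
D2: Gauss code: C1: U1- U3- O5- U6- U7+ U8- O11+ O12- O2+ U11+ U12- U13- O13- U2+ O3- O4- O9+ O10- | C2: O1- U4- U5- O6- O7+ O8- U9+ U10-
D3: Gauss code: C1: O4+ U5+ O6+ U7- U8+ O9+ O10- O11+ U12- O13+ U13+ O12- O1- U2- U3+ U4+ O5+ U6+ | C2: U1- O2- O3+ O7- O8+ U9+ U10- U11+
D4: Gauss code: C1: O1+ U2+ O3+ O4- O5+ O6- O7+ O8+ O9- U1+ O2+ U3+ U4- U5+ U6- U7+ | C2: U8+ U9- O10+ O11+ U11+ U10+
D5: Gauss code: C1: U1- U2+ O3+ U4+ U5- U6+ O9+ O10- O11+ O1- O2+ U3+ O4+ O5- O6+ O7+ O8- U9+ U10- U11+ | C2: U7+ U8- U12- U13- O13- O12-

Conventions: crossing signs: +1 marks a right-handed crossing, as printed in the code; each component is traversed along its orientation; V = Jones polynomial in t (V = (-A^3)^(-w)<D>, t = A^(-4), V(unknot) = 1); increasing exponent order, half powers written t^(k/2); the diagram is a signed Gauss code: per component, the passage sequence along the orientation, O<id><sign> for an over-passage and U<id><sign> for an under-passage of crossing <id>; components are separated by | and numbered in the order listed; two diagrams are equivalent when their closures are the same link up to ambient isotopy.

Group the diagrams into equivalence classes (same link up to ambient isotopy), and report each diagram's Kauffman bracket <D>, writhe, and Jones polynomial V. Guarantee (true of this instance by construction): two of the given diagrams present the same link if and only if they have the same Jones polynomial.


classes: {D1} | {D2} | {D3, D4, D5}
V(D1) = -t^(1/2) - t^(5/2)  [13 crossings, <D> = A^-1 + A^7, w = +3]
D2 (bracket A^-9 + A^-1 - A^3 + A^7; 13 crossings at w = -5): V = -t^(-11/2) + t^(-9/2) - t^(-7/2) - t^(-3/2)
D3 (bracket -A^-9 + A^-1 + A^3 + A^7; 13 crossings at w = +3): V = -t^(1/2) - t^(3/2) - t^(5/2) + t^(9/2)
V(D4) = -t^(1/2) - t^(3/2) - t^(5/2) + t^(9/2)  [11 crossings, <D> = -A^-3 + A^5 + A^9 + A^13, w = +5]
V(D5) = -t^(1/2) - t^(3/2) - t^(5/2) + t^(9/2)  (w +1, c 13, <D> = -A^-15 + A^-7 + A^-3 + A)
note: 3 classes among 5 diagrams; unequal V(t) rules out equality


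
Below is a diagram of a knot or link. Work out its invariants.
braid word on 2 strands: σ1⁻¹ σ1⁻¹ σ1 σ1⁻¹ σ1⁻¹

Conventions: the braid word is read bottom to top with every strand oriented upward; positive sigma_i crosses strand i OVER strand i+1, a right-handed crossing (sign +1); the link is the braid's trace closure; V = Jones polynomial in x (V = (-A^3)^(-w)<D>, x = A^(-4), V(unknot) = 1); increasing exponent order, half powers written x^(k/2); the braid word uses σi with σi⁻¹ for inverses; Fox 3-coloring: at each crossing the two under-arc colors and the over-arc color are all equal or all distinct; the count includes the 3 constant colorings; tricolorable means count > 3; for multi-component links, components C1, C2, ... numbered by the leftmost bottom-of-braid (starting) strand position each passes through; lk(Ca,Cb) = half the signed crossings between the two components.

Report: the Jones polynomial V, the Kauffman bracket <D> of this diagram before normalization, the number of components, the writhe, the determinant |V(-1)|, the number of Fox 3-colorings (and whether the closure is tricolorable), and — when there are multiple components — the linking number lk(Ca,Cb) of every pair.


Jones polynomial: V(x) = -x^-4 + x^-3 + x^-1
<D> = -A^-5 - A^3 + A^7; writhe -3
components 1, writhe -3 (5 crossings)
3-colorings: 9 of 3^5, det 3 — tricolorable
note: V spans 3 powers of x: at least 3 crossings in any diagram


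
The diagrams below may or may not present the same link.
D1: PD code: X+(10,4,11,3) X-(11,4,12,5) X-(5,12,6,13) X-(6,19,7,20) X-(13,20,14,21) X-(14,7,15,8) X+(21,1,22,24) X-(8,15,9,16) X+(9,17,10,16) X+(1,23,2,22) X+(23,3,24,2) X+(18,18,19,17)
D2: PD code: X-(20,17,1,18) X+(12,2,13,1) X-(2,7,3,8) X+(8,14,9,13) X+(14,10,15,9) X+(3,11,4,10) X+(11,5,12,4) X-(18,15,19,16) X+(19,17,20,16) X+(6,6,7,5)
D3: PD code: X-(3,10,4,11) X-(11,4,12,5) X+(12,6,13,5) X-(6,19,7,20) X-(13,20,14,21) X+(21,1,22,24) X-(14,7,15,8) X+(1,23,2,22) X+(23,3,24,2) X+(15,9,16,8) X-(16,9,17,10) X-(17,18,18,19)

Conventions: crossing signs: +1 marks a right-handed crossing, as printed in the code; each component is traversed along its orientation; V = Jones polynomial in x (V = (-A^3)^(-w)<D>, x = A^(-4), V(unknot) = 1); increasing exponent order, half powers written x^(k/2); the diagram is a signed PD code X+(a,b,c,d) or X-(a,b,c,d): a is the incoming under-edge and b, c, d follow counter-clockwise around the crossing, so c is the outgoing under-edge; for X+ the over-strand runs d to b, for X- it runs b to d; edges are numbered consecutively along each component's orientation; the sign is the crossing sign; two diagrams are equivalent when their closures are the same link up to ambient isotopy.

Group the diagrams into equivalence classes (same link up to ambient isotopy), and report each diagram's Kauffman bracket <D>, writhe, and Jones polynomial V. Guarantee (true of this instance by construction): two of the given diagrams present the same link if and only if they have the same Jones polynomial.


classes: {D1, D3} | {D2}
V(D1) = -x^-3 + x^-2 - x^-1 + 3 - x + x^2 - x^3  [12 crossings, <D> = -A^-12 + A^-8 - A^-4 + 3 - A^4 + A^8 - A^12, w = 0]
V(D2) = x - x^2 + 2x^3 - x^4 + x^5 - x^6  [10 crossings, <D> = -A^-12 + A^-8 - A^-4 + 2 - A^4 + A^8, w = +4]
D3 (bracket -A^-18 + A^-14 - A^-10 + 3A^-6 - A^-2 + A^2 - A^6; 12 crossings at w = -2): V = -x^-3 + x^-2 - x^-1 + 3 - x + x^2 - x^3
note: V(x) takes 2 values over 3 diagrams, fixing the grouping


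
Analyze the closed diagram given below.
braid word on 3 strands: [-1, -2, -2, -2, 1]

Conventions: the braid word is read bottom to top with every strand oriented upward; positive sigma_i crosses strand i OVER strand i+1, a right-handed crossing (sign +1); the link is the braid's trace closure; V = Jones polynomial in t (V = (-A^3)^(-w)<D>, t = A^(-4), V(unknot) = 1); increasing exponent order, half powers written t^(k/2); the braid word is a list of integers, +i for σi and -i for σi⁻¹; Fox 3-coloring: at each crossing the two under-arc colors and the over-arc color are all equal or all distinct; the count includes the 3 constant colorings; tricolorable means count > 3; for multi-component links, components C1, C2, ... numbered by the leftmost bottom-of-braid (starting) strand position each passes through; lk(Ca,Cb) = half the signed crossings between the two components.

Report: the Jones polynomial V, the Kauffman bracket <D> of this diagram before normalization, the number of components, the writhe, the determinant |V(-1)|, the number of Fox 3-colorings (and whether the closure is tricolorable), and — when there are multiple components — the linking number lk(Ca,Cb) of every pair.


V(t) = t^(-9/2) - t^(-5/2) - t^(-3/2) - t^(-1/2)
bracket: A^-7 + A^-3 + A - A^9, w = -3
2 components, writhe -3, over 5 crossings
lk(C1,C2) = 0
det 0, colorings 27 of 3^6 — tricolorable
observation: span 4 respects span(V) <= c + mu - 1 = 6 for this 2-component diagram


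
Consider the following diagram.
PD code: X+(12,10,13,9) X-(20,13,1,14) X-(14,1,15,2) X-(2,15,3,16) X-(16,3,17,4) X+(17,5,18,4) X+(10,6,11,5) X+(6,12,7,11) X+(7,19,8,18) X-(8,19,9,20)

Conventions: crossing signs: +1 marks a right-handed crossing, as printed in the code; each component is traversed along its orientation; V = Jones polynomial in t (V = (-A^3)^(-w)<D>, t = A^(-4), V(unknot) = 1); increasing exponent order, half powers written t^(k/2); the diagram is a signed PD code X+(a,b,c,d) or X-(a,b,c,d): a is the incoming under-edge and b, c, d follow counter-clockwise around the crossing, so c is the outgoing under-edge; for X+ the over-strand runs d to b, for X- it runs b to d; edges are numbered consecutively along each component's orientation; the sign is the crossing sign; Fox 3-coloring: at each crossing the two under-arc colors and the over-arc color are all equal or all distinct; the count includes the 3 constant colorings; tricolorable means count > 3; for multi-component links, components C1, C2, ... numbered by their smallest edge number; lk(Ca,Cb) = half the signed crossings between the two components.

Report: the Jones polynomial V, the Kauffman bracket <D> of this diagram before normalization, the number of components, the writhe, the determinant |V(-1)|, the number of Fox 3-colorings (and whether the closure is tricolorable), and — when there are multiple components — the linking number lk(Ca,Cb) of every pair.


V(t) = -t^-3 + t^-2 - t^-1 + 3 - t + t^2 - t^3
bracket: -A^-12 + A^-8 - A^-4 + 3 - A^4 + A^8 - A^12, w = 0
1 component, writhe 0, over 10 crossings
det 9, colorings 27 of 3^10 — tricolorable
observation: palindromic: swapping t for 1/t fixes V


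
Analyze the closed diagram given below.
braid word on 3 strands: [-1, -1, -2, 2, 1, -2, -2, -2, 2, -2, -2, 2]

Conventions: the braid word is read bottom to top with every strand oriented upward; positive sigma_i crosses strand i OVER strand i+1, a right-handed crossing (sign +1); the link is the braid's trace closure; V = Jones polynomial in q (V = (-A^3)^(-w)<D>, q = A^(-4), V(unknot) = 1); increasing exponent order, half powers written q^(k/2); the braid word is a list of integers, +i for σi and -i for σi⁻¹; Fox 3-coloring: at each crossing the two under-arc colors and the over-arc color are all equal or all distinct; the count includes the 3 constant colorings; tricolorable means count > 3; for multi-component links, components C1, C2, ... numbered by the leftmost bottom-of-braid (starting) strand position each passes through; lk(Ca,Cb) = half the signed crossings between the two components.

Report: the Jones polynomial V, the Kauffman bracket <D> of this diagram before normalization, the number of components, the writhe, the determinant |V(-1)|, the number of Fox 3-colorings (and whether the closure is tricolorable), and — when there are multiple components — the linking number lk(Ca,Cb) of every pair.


V = -q^-4 + q^-3 + q^-1
<D> = A^-8 + 1 - A^4 (w = -4)
1 component over 12 crossings, w = -4
9 Fox colorings among 3^12, |V(-1)| = 3: tricolorable
why: inverse pairs cancel, leaving σ1⁻¹ σ2⁻¹ σ2⁻¹ σ2⁻¹


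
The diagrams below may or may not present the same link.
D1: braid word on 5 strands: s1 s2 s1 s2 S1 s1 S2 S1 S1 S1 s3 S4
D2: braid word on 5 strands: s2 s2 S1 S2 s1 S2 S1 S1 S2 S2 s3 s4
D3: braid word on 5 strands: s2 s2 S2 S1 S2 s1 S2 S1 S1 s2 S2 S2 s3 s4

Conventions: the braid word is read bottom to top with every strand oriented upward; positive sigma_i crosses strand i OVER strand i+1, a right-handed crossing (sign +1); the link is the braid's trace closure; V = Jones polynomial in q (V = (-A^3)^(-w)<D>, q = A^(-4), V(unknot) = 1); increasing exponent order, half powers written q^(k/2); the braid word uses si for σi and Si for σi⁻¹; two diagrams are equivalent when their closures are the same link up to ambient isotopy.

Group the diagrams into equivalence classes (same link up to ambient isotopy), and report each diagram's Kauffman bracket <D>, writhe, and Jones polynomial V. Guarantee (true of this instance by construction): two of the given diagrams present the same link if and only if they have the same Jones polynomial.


grouping into links: {D1} | {D2, D3}
V(D1) = 1  (w 0, c 12, <D> = 1)
V(D2) = -q^-6 + q^-5 - q^-4 + 2q^-3 - q^-2 + q^-1  [12 crossings, <D> = A^-2 - A^2 + 2A^6 - A^10 + A^14 - A^18, w = -2]
V(D3) = -q^-6 + q^-5 - q^-4 + 2q^-3 - q^-2 + q^-1  [14 crossings, <D> = A^-2 - A^2 + 2A^6 - A^10 + A^14 - A^18, w = -2]
why: V(q) takes 2 values over 3 diagrams, fixing the grouping


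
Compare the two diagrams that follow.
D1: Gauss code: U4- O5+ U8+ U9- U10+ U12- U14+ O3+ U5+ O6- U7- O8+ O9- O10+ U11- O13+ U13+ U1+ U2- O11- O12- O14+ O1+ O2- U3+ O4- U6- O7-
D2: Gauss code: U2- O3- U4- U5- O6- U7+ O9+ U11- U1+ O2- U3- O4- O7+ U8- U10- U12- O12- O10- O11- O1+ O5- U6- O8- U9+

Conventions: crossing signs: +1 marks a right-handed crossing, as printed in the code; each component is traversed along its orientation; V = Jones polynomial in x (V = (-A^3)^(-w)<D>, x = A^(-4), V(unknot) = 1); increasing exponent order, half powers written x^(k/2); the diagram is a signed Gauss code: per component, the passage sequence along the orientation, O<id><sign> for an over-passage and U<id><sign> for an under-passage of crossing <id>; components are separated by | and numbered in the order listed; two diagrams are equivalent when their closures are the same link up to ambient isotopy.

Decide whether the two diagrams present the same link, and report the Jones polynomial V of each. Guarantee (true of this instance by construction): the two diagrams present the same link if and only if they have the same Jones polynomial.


equivalent: no
V(D1) = -x^-3 + 2x^-2 - 2x^-1 + 3 - 2x + 2x^2 - x^3  (w 0, c 14, <D> = -A^-12 + 2A^-8 - 2A^-4 + 3 - 2A^4 + 2A^8 - A^12)
D2 (bracket A^-14 - A^-10 + 2A^-6 - A^-2 + A^2 - A^6; 12 crossings at w = -6): V = -x^-6 + x^-5 - x^-4 + 2x^-3 - x^-2 + x^-1
why: V(x) takes 2 values over 2 diagrams, fixing the grouping


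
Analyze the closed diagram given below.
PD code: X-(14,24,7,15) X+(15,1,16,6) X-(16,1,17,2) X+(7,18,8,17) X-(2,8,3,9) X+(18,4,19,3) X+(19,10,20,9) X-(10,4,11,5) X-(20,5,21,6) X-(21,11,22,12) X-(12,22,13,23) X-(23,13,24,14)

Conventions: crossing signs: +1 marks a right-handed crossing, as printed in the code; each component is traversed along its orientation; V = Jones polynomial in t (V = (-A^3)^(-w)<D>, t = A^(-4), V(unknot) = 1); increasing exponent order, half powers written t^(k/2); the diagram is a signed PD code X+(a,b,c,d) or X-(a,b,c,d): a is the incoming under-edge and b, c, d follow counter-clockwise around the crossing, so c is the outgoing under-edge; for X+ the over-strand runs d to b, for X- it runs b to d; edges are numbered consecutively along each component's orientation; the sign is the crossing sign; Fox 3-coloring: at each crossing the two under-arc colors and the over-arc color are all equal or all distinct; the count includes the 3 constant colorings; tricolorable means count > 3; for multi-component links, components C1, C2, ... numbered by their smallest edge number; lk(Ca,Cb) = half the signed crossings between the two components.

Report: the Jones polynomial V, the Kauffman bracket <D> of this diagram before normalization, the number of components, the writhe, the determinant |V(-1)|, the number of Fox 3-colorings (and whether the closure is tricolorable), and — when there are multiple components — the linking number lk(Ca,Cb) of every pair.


V = t^-5 + 2t^-3 + t^-1
<D> = A^-8 + 2 + A^8 (w = -4)
3 components over 12 crossings, w = -4
lk(C1,C2): -1
lk(C1,C3) = 0
linking number lk(C2,C3) = -1
3 Fox colorings among 3^12, |V(-1)| = 4: not tricolorable
why: w = -4 (over 12 crossings) is diagram-only; (-A^3)^(4) removes it from V


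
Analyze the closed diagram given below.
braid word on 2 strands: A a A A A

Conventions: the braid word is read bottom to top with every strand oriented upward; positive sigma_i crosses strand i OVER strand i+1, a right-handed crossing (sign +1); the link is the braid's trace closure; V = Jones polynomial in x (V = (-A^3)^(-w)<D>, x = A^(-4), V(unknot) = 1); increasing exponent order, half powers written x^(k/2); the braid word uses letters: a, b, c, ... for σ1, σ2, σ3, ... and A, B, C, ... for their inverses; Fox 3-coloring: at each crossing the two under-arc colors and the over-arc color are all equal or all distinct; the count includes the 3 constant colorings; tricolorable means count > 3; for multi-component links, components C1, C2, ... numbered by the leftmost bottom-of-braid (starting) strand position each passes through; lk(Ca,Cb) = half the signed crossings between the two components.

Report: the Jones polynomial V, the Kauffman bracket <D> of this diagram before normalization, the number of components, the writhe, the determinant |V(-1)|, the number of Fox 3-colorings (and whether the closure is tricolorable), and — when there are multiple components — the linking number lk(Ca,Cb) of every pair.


V(x) = -x^-4 + x^-3 + x^-1
bracket: -A^-5 - A^3 + A^7, w = -3
1 component, writhe -3, over 5 crossings
det 3, colorings 9 of 3^5 — tricolorable
observation: free reduction leaves σ1⁻¹ σ1⁻¹ σ1⁻¹ of the original 5 letters


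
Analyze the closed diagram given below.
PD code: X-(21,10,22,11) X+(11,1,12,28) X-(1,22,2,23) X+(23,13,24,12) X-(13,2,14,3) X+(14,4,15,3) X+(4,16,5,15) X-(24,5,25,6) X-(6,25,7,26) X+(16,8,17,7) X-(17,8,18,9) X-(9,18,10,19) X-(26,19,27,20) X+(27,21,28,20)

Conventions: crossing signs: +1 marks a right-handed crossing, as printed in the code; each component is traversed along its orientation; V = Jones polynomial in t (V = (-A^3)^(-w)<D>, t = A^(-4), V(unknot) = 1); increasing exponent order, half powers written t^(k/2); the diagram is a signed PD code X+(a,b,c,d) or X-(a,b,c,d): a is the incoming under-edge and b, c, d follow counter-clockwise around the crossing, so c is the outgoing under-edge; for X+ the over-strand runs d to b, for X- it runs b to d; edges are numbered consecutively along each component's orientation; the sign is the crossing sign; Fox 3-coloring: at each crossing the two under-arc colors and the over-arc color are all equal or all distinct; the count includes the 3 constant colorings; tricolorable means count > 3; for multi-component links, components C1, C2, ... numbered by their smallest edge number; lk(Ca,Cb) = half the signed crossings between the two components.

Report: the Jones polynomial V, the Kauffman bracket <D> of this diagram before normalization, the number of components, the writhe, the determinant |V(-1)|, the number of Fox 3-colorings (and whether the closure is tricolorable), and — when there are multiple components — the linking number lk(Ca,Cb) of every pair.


V(t) = t^-5 - 2t^-4 + 2t^-3 - 2t^-2 + 2t^-1 - 1 + t
bracket: A^-10 - A^-6 + 2A^-2 - 2A^2 + 2A^6 - 2A^10 + A^14, w = -2
1 component, writhe -2, over 14 crossings
det 11, colorings 3 of 3^14 — not tricolorable
observation: w = -2 shifts under R1 moves; the (-A^3)^(2) factor cancels that in V


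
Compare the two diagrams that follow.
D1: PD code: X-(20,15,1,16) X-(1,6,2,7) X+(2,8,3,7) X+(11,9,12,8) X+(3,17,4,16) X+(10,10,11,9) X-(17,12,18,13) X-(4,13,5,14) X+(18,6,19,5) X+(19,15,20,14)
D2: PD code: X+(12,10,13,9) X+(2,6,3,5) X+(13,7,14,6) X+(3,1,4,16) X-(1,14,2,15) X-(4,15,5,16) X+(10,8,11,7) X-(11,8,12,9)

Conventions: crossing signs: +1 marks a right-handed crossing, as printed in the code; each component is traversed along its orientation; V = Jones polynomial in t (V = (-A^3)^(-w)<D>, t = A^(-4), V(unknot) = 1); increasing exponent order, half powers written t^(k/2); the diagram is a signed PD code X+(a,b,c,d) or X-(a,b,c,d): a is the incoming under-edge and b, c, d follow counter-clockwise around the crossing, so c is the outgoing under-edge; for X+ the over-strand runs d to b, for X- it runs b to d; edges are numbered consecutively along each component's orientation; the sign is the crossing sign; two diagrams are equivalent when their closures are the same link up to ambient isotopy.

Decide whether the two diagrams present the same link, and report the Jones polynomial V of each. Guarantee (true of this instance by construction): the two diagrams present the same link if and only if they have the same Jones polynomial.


equivalent: yes
D1 (bracket A^6; 10 crossings at w = +2): V = 1
V(D2) = 1  [8 crossings, <D> = A^6, w = +2]
observation: all 2 diagrams share one V(t), hence one class
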